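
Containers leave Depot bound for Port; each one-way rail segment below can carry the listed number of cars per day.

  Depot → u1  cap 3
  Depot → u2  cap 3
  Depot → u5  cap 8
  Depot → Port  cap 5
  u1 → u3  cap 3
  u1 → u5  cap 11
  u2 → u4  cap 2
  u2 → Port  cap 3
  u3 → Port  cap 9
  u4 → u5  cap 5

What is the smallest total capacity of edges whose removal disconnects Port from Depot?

11

Augment Depot→Port: bottleneck 5, flow now 5.
Augment Depot→u2→Port: bottleneck 3, flow now 8.
Augment Depot→u1→u3→Port: bottleneck 3, flow now 11.
No augmenting path remains; maximum flow = 11.
By max-flow min-cut, the minimum cut capacity equals the max flow.
In the residual graph, reachable from Depot: {Depot, u5}.
Min-cut edges: Depot→u1 (3), Depot→u2 (3), Depot→Port (5); capacity 3 + 3 + 5 = 11.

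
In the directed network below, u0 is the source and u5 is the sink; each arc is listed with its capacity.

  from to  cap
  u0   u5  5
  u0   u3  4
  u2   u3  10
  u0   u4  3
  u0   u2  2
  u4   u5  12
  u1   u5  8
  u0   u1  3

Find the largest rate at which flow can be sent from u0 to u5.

11

Augment u0→u5: bottleneck 5, flow now 5.
Augment u0→u1→u5: bottleneck 3, flow now 8.
Augment u0→u4→u5: bottleneck 3, flow now 11.
No augmenting path remains; maximum flow = 11.
In the residual graph, reachable from u0: {u0, u2, u3}.
Min-cut edges: u0→u1 (3), u0→u4 (3), u0→u5 (5); capacity 3 + 3 + 5 = 11.
This cut is saturated, so no flow can exceed 11.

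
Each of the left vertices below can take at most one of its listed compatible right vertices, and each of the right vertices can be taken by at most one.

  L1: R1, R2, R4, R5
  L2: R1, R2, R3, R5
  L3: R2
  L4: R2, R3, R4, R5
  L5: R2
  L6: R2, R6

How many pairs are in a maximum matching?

5

Unit-capacity flow: source→left, listed edges, right→sink; max matching = max flow.
Augmenting path L1→R1 (+1); matched 1.
Augmenting path L2→R2 (+1); matched 2.
Augmenting path L4→R3 (+1); matched 3.
Augmenting path L6→R6 (+1); matched 4.
Augmenting path L3→R2→L2→R5 (+1); matched 5.
No augmenting path remains; maximum matching = 5.
König certificate: {L1, L2, L4, L6, R2} is a vertex cover of size 5 (every listed pair touches it), so no matching can be larger.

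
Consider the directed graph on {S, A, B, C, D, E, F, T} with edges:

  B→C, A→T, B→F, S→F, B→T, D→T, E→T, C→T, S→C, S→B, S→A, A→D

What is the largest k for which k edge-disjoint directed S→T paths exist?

Assign every edge capacity 1; by Menger, the answer equals the max flow.
Path S→A→T (+1); total 1.
Path S→B→T (+1); total 2.
Path S→C→T (+1); total 3.
No residual S→T path; max flow = 3.
Certifying cut of size 3: {S→A, S→B, S→C}.

3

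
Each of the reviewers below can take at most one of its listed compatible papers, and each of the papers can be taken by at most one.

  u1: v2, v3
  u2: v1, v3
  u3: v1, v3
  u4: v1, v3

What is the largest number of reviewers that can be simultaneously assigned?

Unit-capacity flow: source→left, listed edges, right→sink; max matching = max flow.
Augmenting path u1→v2 (+1); matched 1.
Augmenting path u2→v1 (+1); matched 2.
Augmenting path u3→v3 (+1); matched 3.
No augmenting path remains; maximum matching = 3.
König certificate: {u1, v1, v3} is a vertex cover of size 3 (every listed pair touches it), so no matching can be larger.

3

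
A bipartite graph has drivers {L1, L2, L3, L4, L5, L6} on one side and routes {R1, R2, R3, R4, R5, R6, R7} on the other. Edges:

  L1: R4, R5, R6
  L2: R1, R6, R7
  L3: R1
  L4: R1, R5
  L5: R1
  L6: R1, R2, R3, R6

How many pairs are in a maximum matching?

Unit-capacity flow: source→left, listed edges, right→sink; max matching = max flow.
Augmenting path L1→R4 (+1); matched 1.
Augmenting path L2→R1 (+1); matched 2.
Augmenting path L4→R5 (+1); matched 3.
Augmenting path L6→R2 (+1); matched 4.
Augmenting path L3→R1→L2→R6 (+1); matched 5.
No augmenting path remains; maximum matching = 5.
König certificate: {L1, L2, L4, L6, R1} is a vertex cover of size 5 (every listed pair touches it), so no matching can be larger.

5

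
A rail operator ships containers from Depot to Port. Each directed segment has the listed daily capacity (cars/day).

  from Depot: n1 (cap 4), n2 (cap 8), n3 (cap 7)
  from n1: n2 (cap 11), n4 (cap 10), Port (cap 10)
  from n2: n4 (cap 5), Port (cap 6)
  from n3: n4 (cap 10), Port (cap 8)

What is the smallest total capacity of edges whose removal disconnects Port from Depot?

17

Augment Depot→n1→Port: bottleneck 4, flow now 4.
Augment Depot→n2→Port: bottleneck 6, flow now 10.
Augment Depot→n3→Port: bottleneck 7, flow now 17.
No augmenting path remains; maximum flow = 17.
By max-flow min-cut, the minimum cut capacity equals the max flow.
In the residual graph, reachable from Depot: {Depot, n2, n4}.
Min-cut edges: Depot→n1 (4), Depot→n3 (7), n2→Port (6); capacity 4 + 7 + 6 = 17.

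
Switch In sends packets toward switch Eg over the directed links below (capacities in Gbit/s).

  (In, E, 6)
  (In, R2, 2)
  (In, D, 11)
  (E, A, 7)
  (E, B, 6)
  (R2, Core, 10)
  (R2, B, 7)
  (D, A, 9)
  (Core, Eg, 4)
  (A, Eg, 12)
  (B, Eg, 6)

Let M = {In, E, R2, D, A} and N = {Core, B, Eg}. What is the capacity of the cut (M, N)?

35

Edges leaving {In, E, R2, D, A}: E→B (6), R2→Core (10), R2→B (7), A→Eg (12).
Cut capacity = 6 + 10 + 7 + 12 = 35.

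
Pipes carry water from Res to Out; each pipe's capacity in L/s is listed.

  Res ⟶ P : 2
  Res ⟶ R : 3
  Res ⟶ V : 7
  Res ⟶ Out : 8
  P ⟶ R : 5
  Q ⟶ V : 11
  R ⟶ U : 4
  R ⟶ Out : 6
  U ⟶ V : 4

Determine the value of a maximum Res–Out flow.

Augment Res→Out: bottleneck 8, flow now 8.
Augment Res→R→Out: bottleneck 3, flow now 11.
Augment Res→P→R→Out: bottleneck 2, flow now 13.
No augmenting path remains; maximum flow = 13.
In the residual graph, reachable from Res: {Res, V}.
Min-cut edges: Res→P (2), Res→R (3), Res→Out (8); capacity 2 + 3 + 8 = 13.
This cut is saturated, so no flow can exceed 13.

13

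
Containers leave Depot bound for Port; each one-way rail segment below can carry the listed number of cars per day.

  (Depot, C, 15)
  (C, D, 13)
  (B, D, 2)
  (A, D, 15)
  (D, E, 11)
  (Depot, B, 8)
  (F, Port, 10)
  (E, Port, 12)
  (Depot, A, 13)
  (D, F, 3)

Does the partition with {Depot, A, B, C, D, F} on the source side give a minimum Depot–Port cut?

No — its capacity is 21, but the minimum cut has capacity 14.

Given cut capacity: 11 + 10 = 21.
Augment Depot→A→D→E→Port: bottleneck 11, flow now 11.
Augment Depot→A→D→F→Port: bottleneck 2, flow now 13.
Augment Depot→B→D→F→Port: bottleneck 1, flow now 14.
No augmenting path remains; maximum flow = 14.
In the residual graph, reachable from Depot: {Depot, A, B, C, D}.
Min-cut edges: D→E (11), D→F (3); capacity 11 + 3 = 14.
Cut capacity 21 exceeds the max flow 14, so it is not minimum.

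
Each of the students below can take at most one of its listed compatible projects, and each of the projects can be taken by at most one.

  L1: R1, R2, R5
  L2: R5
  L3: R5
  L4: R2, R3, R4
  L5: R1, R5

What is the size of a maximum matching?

Unit-capacity flow: source→left, listed edges, right→sink; max matching = max flow.
Augmenting path L1→R1 (+1); matched 1.
Augmenting path L2→R5 (+1); matched 2.
Augmenting path L4→R2 (+1); matched 3.
Augmenting path L5→R1→L1→R2→L4→R3 (+1); matched 4.
No augmenting path remains; maximum matching = 4.
König certificate: {L1, L4, L5, R5} is a vertex cover of size 4 (every listed pair touches it), so no matching can be larger.

4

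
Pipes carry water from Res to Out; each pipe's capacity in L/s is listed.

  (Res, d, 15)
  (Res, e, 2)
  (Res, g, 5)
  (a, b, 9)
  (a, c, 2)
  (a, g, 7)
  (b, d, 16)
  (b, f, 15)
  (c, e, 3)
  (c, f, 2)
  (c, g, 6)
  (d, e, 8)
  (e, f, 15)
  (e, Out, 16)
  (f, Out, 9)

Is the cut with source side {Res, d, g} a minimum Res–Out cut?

Given cut capacity: 2 + 8 = 10.
Augment Res→e→Out: bottleneck 2, flow now 2.
Augment Res→d→e→Out: bottleneck 8, flow now 10.
No augmenting path remains; maximum flow = 10.
Cut capacity 10 equals the max flow, so it is a minimum cut.

Yes — it is a minimum cut (capacity 10).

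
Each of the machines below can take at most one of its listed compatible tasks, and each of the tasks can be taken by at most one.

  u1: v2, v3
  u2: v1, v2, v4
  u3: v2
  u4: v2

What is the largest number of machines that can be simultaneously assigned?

3

Unit-capacity flow: source→left, listed edges, right→sink; max matching = max flow.
Augmenting path u1→v2 (+1); matched 1.
Augmenting path u2→v1 (+1); matched 2.
Augmenting path u3→v2→u1→v3 (+1); matched 3.
No augmenting path remains; maximum matching = 3.
König certificate: {u1, u2, v2} is a vertex cover of size 3 (every listed pair touches it), so no matching can be larger.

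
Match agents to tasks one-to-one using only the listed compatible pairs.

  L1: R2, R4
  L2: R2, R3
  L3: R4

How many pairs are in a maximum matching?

3

Unit-capacity flow: source→left, listed edges, right→sink; max matching = max flow.
Augmenting path L1→R2 (+1); matched 1.
Augmenting path L2→R3 (+1); matched 2.
Augmenting path L3→R4 (+1); matched 3.
No augmenting path remains; maximum matching = 3.
König certificate: {L1, L2, L3} is a vertex cover of size 3 (every listed pair touches it), so no matching can be larger.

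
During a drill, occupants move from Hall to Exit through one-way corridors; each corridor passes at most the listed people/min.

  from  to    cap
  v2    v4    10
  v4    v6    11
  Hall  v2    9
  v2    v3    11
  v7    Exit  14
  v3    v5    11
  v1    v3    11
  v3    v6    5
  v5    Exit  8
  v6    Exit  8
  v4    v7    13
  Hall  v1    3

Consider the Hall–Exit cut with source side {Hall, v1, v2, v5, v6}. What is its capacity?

48

Edges leaving {Hall, v1, v2, v5, v6}: v1→v3 (11), v2→v3 (11), v2→v4 (10), v5→Exit (8), v6→Exit (8).
Cut capacity = 11 + 11 + 10 + 8 + 8 = 48.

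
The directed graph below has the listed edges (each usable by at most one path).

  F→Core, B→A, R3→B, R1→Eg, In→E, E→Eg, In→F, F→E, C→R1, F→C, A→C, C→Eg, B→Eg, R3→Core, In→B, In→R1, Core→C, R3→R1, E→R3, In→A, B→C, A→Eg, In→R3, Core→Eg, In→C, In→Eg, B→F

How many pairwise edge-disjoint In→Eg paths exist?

7

Assign every edge capacity 1; by Menger, the answer equals the max flow.
Path In→Eg (+1); total 1.
Path In→B→Eg (+1); total 2.
Path In→A→Eg (+1); total 3.
Path In→C→Eg (+1); total 4.
Path In→E→Eg (+1); total 5.
Path In→R1→Eg (+1); total 6.
Path In→F→Core→Eg (+1); total 7.
No residual In→Eg path; max flow = 7.
Certifying cut of size 7: {A→Eg, B→Eg, C→Eg, Core→Eg, E→Eg, In→Eg, R1→Eg}.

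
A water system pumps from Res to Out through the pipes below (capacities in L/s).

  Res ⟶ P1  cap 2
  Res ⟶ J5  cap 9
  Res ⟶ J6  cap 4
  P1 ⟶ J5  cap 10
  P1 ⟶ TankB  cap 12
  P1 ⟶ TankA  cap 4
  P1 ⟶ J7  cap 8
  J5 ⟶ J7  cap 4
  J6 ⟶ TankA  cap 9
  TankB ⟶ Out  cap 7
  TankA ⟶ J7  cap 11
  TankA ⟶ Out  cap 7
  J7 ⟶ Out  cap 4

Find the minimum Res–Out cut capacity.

Augment Res→P1→TankB→Out: bottleneck 2, flow now 2.
Augment Res→J5→J7→Out: bottleneck 4, flow now 6.
Augment Res→J6→TankA→Out: bottleneck 4, flow now 10.
No augmenting path remains; maximum flow = 10.
By max-flow min-cut, the minimum cut capacity equals the max flow.
In the residual graph, reachable from Res: {Res, J5}.
Min-cut edges: Res→P1 (2), Res→J6 (4), J5→J7 (4); capacity 2 + 4 + 4 = 10.

10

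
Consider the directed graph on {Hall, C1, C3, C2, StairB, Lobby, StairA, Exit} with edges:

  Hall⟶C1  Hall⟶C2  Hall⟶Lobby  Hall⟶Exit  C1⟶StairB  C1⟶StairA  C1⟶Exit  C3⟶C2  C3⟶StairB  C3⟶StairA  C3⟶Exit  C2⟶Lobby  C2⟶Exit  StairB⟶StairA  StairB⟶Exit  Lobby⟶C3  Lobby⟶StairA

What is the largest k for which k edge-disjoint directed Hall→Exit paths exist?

Assign every edge capacity 1; by Menger, the answer equals the max flow.
Path Hall→Exit (+1); total 1.
Path Hall→C1→Exit (+1); total 2.
Path Hall→C2→Exit (+1); total 3.
Path Hall→Lobby→C3→Exit (+1); total 4.
No residual Hall→Exit path; max flow = 4.
Certifying cut of size 4: {Hall→C1, Hall→C2, Hall→Exit, Hall→Lobby}.

4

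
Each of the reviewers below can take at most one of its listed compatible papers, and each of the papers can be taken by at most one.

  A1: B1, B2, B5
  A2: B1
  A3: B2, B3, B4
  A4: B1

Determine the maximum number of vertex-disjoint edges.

3

Unit-capacity flow: source→left, listed edges, right→sink; max matching = max flow.
Augmenting path A1→B1 (+1); matched 1.
Augmenting path A3→B2 (+1); matched 2.
Augmenting path A2→B1→A1→B5 (+1); matched 3.
No augmenting path remains; maximum matching = 3.
König certificate: {A1, A3, B1} is a vertex cover of size 3 (every listed pair touches it), so no matching can be larger.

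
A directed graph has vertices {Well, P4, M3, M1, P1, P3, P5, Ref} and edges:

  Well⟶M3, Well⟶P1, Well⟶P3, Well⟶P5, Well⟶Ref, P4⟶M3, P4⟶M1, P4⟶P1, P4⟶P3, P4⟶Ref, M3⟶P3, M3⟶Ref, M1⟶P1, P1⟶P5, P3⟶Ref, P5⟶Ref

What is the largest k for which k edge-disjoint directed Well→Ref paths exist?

4

Assign every edge capacity 1; by Menger, the answer equals the max flow.
Path Well→Ref (+1); total 1.
Path Well→M3→Ref (+1); total 2.
Path Well→P3→Ref (+1); total 3.
Path Well→P5→Ref (+1); total 4.
No residual Well→Ref path; max flow = 4.
Certifying cut of size 4: {P5→Ref, Well→M3, Well→P3, Well→Ref}.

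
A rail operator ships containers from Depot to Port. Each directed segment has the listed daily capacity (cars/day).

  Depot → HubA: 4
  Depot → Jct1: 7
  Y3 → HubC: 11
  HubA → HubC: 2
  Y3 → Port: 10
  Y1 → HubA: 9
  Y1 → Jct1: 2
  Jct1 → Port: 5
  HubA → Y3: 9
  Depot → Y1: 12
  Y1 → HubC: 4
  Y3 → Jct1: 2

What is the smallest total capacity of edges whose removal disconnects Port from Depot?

14

Augment Depot→Jct1→Port: bottleneck 5, flow now 5.
Augment Depot→HubA→Y3→Port: bottleneck 4, flow now 9.
Augment Depot→Y1→HubA→Y3→Port: bottleneck 5, flow now 14.
No augmenting path remains; maximum flow = 14.
By max-flow min-cut, the minimum cut capacity equals the max flow.
In the residual graph, reachable from Depot: {Depot, Y1, HubA, HubC, Jct1}.
Min-cut edges: HubA→Y3 (9), Jct1→Port (5); capacity 9 + 5 = 14.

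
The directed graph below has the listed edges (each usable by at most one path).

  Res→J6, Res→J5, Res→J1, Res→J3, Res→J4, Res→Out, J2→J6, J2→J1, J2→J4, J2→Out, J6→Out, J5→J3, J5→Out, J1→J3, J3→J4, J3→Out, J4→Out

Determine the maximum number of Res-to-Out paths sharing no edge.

Assign every edge capacity 1; by Menger, the answer equals the max flow.
Path Res→Out (+1); total 1.
Path Res→J6→Out (+1); total 2.
Path Res→J5→Out (+1); total 3.
Path Res→J3→Out (+1); total 4.
Path Res→J4→Out (+1); total 5.
No residual Res→Out path; max flow = 5.
Certifying cut of size 5: {J3→Out, J4→Out, Res→J5, Res→J6, Res→Out}.

5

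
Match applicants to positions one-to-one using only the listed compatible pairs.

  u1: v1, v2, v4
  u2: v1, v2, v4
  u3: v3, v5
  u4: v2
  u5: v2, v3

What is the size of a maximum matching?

5

Unit-capacity flow: source→left, listed edges, right→sink; max matching = max flow.
Augmenting path u1→v1 (+1); matched 1.
Augmenting path u2→v2 (+1); matched 2.
Augmenting path u3→v3 (+1); matched 3.
Augmenting path u4→v2→u2→v4 (+1); matched 4.
Augmenting path u5→v3→u3→v5 (+1); matched 5.
No augmenting path remains; maximum matching = 5.
König certificate: {u1, u2, u3, u4, u5} is a vertex cover of size 5 (every listed pair touches it), so no matching can be larger.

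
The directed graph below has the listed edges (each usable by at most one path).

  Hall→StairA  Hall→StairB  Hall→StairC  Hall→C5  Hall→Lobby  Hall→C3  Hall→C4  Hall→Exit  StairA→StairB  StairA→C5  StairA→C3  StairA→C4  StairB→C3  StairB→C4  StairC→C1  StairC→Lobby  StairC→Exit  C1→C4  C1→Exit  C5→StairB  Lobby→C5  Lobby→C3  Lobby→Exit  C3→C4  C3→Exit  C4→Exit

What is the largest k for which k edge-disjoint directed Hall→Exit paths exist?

5

Assign every edge capacity 1; by Menger, the answer equals the max flow.
Path Hall→Exit (+1); total 1.
Path Hall→StairC→Exit (+1); total 2.
Path Hall→Lobby→Exit (+1); total 3.
Path Hall→C3→Exit (+1); total 4.
Path Hall→C4→Exit (+1); total 5.
No residual Hall→Exit path; max flow = 5.
Certifying cut of size 5: {C3→Exit, C4→Exit, Hall→Exit, Hall→Lobby, Hall→StairC}.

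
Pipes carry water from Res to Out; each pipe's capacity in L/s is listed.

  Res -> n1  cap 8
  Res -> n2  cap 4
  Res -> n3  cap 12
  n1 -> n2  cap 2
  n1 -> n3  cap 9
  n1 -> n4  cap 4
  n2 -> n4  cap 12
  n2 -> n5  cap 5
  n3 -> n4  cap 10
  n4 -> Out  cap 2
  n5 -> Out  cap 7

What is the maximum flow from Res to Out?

Augment Res→n1→n4→Out: bottleneck 2, flow now 2.
Augment Res→n2→n5→Out: bottleneck 4, flow now 6.
Augment Res→n1→n2→n5→Out: bottleneck 1, flow now 7.
No augmenting path remains; maximum flow = 7.
In the residual graph, reachable from Res: {Res, n1, n2, n3, n4}.
Min-cut edges: n2→n5 (5), n4→Out (2); capacity 5 + 2 = 7.
This cut is saturated, so no flow can exceed 7.

7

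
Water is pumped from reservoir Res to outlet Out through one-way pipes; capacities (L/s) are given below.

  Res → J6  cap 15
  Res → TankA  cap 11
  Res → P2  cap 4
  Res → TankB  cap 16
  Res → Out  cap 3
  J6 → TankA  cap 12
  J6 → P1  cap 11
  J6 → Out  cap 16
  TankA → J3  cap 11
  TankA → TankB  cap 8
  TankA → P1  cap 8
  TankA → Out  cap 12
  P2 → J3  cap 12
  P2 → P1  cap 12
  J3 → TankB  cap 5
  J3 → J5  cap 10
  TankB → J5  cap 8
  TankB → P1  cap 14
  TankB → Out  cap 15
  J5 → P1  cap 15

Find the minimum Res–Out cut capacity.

44

Augment Res→Out: bottleneck 3, flow now 3.
Augment Res→J6→Out: bottleneck 15, flow now 18.
Augment Res→TankA→Out: bottleneck 11, flow now 29.
Augment Res→TankB→Out: bottleneck 15, flow now 44.
No augmenting path remains; maximum flow = 44.
By max-flow min-cut, the minimum cut capacity equals the max flow.
In the residual graph, reachable from Res: {Res, P2, J3, TankB, J5, P1}.
Min-cut edges: Res→J6 (15), Res→TankA (11), Res→Out (3), TankB→Out (15); capacity 15 + 11 + 3 + 15 = 44.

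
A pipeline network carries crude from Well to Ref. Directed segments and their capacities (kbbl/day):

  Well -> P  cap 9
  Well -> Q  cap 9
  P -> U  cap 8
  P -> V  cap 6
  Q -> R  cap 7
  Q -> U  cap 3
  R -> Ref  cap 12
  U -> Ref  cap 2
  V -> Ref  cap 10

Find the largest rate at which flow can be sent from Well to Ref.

Augment Well→P→U→Ref: bottleneck 2, flow now 2.
Augment Well→P→V→Ref: bottleneck 6, flow now 8.
Augment Well→Q→R→Ref: bottleneck 7, flow now 15.
No augmenting path remains; maximum flow = 15.
In the residual graph, reachable from Well: {Well, P, Q, U}.
Min-cut edges: P→V (6), Q→R (7), U→Ref (2); capacity 6 + 7 + 2 = 15.
This cut is saturated, so no flow can exceed 15.

15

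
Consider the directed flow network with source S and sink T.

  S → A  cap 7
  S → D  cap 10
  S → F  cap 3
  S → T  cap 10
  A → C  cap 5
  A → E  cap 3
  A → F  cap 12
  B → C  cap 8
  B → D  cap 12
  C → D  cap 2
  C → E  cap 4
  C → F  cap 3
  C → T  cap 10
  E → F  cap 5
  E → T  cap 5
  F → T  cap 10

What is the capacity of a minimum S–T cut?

Augment S→T: bottleneck 10, flow now 10.
Augment S→F→T: bottleneck 3, flow now 13.
Augment S→A→C→T: bottleneck 5, flow now 18.
Augment S→A→E→T: bottleneck 2, flow now 20.
No augmenting path remains; maximum flow = 20.
By max-flow min-cut, the minimum cut capacity equals the max flow.
In the residual graph, reachable from S: {S, D}.
Min-cut edges: S→A (7), S→F (3), S→T (10); capacity 7 + 3 + 10 = 20.

20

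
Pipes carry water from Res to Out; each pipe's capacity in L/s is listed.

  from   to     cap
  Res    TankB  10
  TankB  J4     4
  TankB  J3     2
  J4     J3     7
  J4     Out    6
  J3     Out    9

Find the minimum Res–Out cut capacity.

6

Augment Res→TankB→J4→Out: bottleneck 4, flow now 4.
Augment Res→TankB→J3→Out: bottleneck 2, flow now 6.
No augmenting path remains; maximum flow = 6.
By max-flow min-cut, the minimum cut capacity equals the max flow.
In the residual graph, reachable from Res: {Res, TankB}.
Min-cut edges: TankB→J4 (4), TankB→J3 (2); capacity 4 + 2 = 6.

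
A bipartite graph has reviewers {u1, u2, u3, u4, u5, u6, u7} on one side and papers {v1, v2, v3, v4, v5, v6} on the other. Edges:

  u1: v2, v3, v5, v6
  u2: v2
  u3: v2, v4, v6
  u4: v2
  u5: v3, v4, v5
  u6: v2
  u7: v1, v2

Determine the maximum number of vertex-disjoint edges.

5

Unit-capacity flow: source→left, listed edges, right→sink; max matching = max flow.
Augmenting path u1→v2 (+1); matched 1.
Augmenting path u3→v4 (+1); matched 2.
Augmenting path u5→v3 (+1); matched 3.
Augmenting path u7→v1 (+1); matched 4.
Augmenting path u2→v2→u1→v5 (+1); matched 5.
No augmenting path remains; maximum matching = 5.
König certificate: {u1, u3, u5, u7, v2} is a vertex cover of size 5 (every listed pair touches it), so no matching can be larger.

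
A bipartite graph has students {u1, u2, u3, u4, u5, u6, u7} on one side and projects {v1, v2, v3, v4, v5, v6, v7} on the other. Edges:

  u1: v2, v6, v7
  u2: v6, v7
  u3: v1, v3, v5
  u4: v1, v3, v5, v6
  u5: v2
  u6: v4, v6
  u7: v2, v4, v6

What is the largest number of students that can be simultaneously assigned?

Unit-capacity flow: source→left, listed edges, right→sink; max matching = max flow.
Augmenting path u1→v2 (+1); matched 1.
Augmenting path u2→v6 (+1); matched 2.
Augmenting path u3→v1 (+1); matched 3.
Augmenting path u4→v3 (+1); matched 4.
Augmenting path u6→v4 (+1); matched 5.
Augmenting path u5→v2→u1→v7 (+1); matched 6.
No augmenting path remains; maximum matching = 6.
König certificate: {u3, u4, v2, v4, v6, v7} is a vertex cover of size 6 (every listed pair touches it), so no matching can be larger.

6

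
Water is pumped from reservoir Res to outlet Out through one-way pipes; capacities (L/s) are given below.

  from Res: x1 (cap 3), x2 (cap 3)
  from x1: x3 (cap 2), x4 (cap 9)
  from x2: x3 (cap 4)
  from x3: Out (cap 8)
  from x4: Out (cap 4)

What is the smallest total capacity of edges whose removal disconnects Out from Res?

6

Augment Res→x1→x3→Out: bottleneck 2, flow now 2.
Augment Res→x1→x4→Out: bottleneck 1, flow now 3.
Augment Res→x2→x3→Out: bottleneck 3, flow now 6.
No augmenting path remains; maximum flow = 6.
By max-flow min-cut, the minimum cut capacity equals the max flow.
In the residual graph, reachable from Res: {Res}.
Min-cut edges: Res→x1 (3), Res→x2 (3); capacity 3 + 3 = 6.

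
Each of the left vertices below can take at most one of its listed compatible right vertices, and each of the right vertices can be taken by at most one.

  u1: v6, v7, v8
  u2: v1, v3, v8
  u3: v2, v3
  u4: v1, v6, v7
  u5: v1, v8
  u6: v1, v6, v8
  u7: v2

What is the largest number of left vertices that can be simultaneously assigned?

Unit-capacity flow: source→left, listed edges, right→sink; max matching = max flow.
Augmenting path u1→v6 (+1); matched 1.
Augmenting path u2→v1 (+1); matched 2.
Augmenting path u3→v2 (+1); matched 3.
Augmenting path u4→v7 (+1); matched 4.
Augmenting path u5→v8 (+1); matched 5.
Augmenting path u6→v1→u2→v3 (+1); matched 6.
No augmenting path remains; maximum matching = 6.
König certificate: {v1, v2, v3, v6, v7, v8} is a vertex cover of size 6 (every listed pair touches it), so no matching can be larger.

6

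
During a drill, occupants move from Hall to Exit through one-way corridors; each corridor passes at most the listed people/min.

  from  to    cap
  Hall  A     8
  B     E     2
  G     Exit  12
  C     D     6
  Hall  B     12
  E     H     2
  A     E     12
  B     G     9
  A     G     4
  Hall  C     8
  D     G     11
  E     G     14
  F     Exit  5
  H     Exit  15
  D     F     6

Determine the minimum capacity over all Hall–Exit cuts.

Augment Hall→A→G→Exit: bottleneck 4, flow now 4.
Augment Hall→B→G→Exit: bottleneck 8, flow now 12.
Augment Hall→A→E→H→Exit: bottleneck 2, flow now 14.
Augment Hall→C→D→F→Exit: bottleneck 5, flow now 19.
No augmenting path remains; maximum flow = 19.
By max-flow min-cut, the minimum cut capacity equals the max flow.
In the residual graph, reachable from Hall: {Hall, A, B, C, D, E, F, G}.
Min-cut edges: E→H (2), F→Exit (5), G→Exit (12); capacity 2 + 5 + 12 = 19.

19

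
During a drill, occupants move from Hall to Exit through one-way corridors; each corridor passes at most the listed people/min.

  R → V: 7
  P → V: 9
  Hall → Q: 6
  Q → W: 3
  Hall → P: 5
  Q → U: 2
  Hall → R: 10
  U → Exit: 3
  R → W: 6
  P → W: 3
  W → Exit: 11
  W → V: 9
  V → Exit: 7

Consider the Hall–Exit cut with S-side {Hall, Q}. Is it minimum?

Given cut capacity: 5 + 10 + 2 + 3 = 20.
Augment Hall→P→V→Exit: bottleneck 5, flow now 5.
Augment Hall→Q→U→Exit: bottleneck 2, flow now 7.
Augment Hall→Q→W→Exit: bottleneck 3, flow now 10.
Augment Hall→R→V→Exit: bottleneck 2, flow now 12.
Augment Hall→R→W→Exit: bottleneck 6, flow now 18.
Augment Hall→R→V→P→W→Exit: bottleneck 2, flow now 20. (uses reverse residual edge)
No augmenting path remains; maximum flow = 20.
Cut capacity 20 equals the max flow, so it is a minimum cut.

Yes — it is a minimum cut (capacity 20).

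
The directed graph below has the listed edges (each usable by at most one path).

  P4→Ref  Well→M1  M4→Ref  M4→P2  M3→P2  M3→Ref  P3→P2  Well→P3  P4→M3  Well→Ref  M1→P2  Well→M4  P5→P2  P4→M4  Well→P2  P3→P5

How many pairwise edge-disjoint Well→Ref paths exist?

2

Assign every edge capacity 1; by Menger, the answer equals the max flow.
Path Well→Ref (+1); total 1.
Path Well→M4→Ref (+1); total 2.
No residual Well→Ref path; max flow = 2.
Certifying cut of size 2: {Well→M4, Well→Ref}.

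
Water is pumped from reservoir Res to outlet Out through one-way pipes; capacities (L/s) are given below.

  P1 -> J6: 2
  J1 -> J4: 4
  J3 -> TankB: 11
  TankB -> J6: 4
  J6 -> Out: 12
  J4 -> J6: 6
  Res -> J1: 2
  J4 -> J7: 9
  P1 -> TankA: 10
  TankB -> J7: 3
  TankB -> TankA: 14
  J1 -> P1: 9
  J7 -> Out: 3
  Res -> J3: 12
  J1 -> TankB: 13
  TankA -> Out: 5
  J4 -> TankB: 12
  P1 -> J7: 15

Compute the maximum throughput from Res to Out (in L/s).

Augment Res→J3→TankB→TankA→Out: bottleneck 5, flow now 5.
Augment Res→J3→TankB→J7→Out: bottleneck 3, flow now 8.
Augment Res→J3→TankB→J6→Out: bottleneck 3, flow now 11.
Augment Res→J1→TankB→J6→Out: bottleneck 1, flow now 12.
Augment Res→J1→P1→J6→Out: bottleneck 1, flow now 13.
No augmenting path remains; maximum flow = 13.
In the residual graph, reachable from Res: {Res, J3}.
Min-cut edges: Res→J1 (2), J3→TankB (11); capacity 2 + 11 = 13.
This cut is saturated, so no flow can exceed 13.

13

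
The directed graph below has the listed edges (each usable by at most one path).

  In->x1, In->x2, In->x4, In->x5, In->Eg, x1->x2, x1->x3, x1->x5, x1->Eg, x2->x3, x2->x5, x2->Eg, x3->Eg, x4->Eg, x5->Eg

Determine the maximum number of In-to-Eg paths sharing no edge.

5

Assign every edge capacity 1; by Menger, the answer equals the max flow.
Path In→Eg (+1); total 1.
Path In→x1→Eg (+1); total 2.
Path In→x2→Eg (+1); total 3.
Path In→x4→Eg (+1); total 4.
Path In→x5→Eg (+1); total 5.
No residual In→Eg path; max flow = 5.
Certifying cut of size 5: {In→Eg, In→x1, In→x2, In→x4, In→x5}.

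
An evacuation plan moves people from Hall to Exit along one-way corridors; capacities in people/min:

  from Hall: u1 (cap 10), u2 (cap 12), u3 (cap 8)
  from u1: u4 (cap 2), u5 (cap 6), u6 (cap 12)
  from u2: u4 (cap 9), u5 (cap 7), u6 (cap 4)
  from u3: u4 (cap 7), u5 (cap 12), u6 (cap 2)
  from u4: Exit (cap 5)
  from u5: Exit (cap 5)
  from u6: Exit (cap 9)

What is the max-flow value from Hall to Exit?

Augment Hall→u1→u4→Exit: bottleneck 2, flow now 2.
Augment Hall→u1→u5→Exit: bottleneck 5, flow now 7.
Augment Hall→u1→u6→Exit: bottleneck 3, flow now 10.
Augment Hall→u2→u4→Exit: bottleneck 3, flow now 13.
Augment Hall→u2→u6→Exit: bottleneck 4, flow now 17.
Augment Hall→u3→u6→Exit: bottleneck 2, flow now 19.
No augmenting path remains; maximum flow = 19.
In the residual graph, reachable from Hall: {Hall, u1, u2, u3, u4, u5, u6}.
Min-cut edges: u4→Exit (5), u5→Exit (5), u6→Exit (9); capacity 5 + 5 + 9 = 19.
This cut is saturated, so no flow can exceed 19.

19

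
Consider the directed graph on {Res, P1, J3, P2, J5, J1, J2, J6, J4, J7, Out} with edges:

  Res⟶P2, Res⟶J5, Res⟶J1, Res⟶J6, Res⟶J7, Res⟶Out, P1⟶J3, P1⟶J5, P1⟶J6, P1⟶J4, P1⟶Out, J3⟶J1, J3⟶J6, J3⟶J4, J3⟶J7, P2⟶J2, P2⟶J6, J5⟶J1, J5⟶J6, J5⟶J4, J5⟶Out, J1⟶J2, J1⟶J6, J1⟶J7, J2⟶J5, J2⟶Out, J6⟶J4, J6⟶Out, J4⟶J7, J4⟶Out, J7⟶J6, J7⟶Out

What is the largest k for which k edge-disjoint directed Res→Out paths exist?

Assign every edge capacity 1; by Menger, the answer equals the max flow.
Path Res→Out (+1); total 1.
Path Res→J5→Out (+1); total 2.
Path Res→J6→Out (+1); total 3.
Path Res→J7→Out (+1); total 4.
Path Res→P2→J2→Out (+1); total 5.
Path Res→J1→J6→J4→Out (+1); total 6.
No residual Res→Out path; max flow = 6.
Certifying cut of size 6: {Res→J1, Res→J5, Res→J6, Res→J7, Res→Out, Res→P2}.

6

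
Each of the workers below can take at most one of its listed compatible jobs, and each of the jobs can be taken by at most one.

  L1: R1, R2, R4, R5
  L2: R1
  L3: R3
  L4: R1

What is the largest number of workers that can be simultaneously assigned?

Unit-capacity flow: source→left, listed edges, right→sink; max matching = max flow.
Augmenting path L1→R1 (+1); matched 1.
Augmenting path L3→R3 (+1); matched 2.
Augmenting path L2→R1→L1→R2 (+1); matched 3.
No augmenting path remains; maximum matching = 3.
König certificate: {L1, L3, R1} is a vertex cover of size 3 (every listed pair touches it), so no matching can be larger.

3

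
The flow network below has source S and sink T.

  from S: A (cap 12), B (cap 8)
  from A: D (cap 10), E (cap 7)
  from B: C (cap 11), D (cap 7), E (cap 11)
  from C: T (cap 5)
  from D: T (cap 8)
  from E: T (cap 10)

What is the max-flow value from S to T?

Augment S→A→D→T: bottleneck 8, flow now 8.
Augment S→A→E→T: bottleneck 4, flow now 12.
Augment S→B→C→T: bottleneck 5, flow now 17.
Augment S→B→E→T: bottleneck 3, flow now 20.
No augmenting path remains; maximum flow = 20.
In the residual graph, reachable from S: {S}.
Min-cut edges: S→A (12), S→B (8); capacity 12 + 8 = 20.
This cut is saturated, so no flow can exceed 20.

20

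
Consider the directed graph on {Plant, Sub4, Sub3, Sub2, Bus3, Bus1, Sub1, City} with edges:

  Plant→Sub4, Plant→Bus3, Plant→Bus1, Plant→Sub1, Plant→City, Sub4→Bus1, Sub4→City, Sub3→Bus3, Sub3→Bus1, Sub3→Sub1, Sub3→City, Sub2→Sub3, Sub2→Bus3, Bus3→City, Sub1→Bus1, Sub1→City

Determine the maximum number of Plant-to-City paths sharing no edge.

4

Assign every edge capacity 1; by Menger, the answer equals the max flow.
Path Plant→City (+1); total 1.
Path Plant→Sub4→City (+1); total 2.
Path Plant→Bus3→City (+1); total 3.
Path Plant→Sub1→City (+1); total 4.
No residual Plant→City path; max flow = 4.
Certifying cut of size 4: {Plant→Bus3, Plant→City, Plant→Sub1, Plant→Sub4}.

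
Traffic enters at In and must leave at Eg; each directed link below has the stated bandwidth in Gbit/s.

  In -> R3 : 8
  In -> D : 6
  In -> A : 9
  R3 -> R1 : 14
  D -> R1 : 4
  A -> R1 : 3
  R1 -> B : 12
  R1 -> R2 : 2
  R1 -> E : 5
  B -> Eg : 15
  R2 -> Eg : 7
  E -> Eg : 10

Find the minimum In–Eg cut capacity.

Augment In→R3→R1→B→Eg: bottleneck 8, flow now 8.
Augment In→D→R1→B→Eg: bottleneck 4, flow now 12.
Augment In→A→R1→R2→Eg: bottleneck 2, flow now 14.
Augment In→A→R1→E→Eg: bottleneck 1, flow now 15.
No augmenting path remains; maximum flow = 15.
By max-flow min-cut, the minimum cut capacity equals the max flow.
In the residual graph, reachable from In: {In, D, A}.
Min-cut edges: In→R3 (8), D→R1 (4), A→R1 (3); capacity 8 + 4 + 3 = 15.

15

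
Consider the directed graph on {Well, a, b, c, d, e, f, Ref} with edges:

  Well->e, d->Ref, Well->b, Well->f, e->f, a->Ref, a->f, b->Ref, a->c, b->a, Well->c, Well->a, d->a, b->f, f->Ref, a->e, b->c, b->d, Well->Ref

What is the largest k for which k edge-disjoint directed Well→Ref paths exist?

4

Assign every edge capacity 1; by Menger, the answer equals the max flow.
Path Well→Ref (+1); total 1.
Path Well→a→Ref (+1); total 2.
Path Well→b→Ref (+1); total 3.
Path Well→f→Ref (+1); total 4.
No residual Well→Ref path; max flow = 4.
Certifying cut of size 4: {Well→Ref, Well→a, Well→b, f→Ref}.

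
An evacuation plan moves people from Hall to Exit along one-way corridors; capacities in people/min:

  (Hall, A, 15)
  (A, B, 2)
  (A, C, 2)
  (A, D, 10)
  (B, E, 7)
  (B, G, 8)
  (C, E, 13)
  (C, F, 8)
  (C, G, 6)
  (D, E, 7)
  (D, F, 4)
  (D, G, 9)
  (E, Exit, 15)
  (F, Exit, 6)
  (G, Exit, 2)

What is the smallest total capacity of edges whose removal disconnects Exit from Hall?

Augment Hall→A→B→E→Exit: bottleneck 2, flow now 2.
Augment Hall→A→C→E→Exit: bottleneck 2, flow now 4.
Augment Hall→A→D→E→Exit: bottleneck 7, flow now 11.
Augment Hall→A→D→F→Exit: bottleneck 3, flow now 14.
No augmenting path remains; maximum flow = 14.
By max-flow min-cut, the minimum cut capacity equals the max flow.
In the residual graph, reachable from Hall: {Hall, A}.
Min-cut edges: A→B (2), A→C (2), A→D (10); capacity 2 + 2 + 10 = 14.

14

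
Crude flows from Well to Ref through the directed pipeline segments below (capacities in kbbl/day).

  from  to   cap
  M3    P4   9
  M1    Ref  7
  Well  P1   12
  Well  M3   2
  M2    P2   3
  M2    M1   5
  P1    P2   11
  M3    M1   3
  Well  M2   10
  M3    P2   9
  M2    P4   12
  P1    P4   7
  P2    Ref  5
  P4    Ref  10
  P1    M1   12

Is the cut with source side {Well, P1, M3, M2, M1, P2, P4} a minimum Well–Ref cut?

Yes — it is a minimum cut (capacity 22).

Given cut capacity: 7 + 5 + 10 = 22.
Augment Well→P1→M1→Ref: bottleneck 7, flow now 7.
Augment Well→P1→P2→Ref: bottleneck 5, flow now 12.
Augment Well→M3→P4→Ref: bottleneck 2, flow now 14.
Augment Well→M2→P4→Ref: bottleneck 8, flow now 22.
No augmenting path remains; maximum flow = 22.
Cut capacity 22 equals the max flow, so it is a minimum cut.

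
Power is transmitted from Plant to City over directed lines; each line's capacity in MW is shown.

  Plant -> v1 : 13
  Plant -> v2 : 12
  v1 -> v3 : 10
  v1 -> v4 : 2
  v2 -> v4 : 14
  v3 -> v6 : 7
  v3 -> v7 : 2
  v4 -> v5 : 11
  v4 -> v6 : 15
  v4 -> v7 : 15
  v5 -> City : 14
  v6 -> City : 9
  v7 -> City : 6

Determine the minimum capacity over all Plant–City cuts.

23

Augment Plant→v1→v3→v6→City: bottleneck 7, flow now 7.
Augment Plant→v1→v3→v7→City: bottleneck 2, flow now 9.
Augment Plant→v1→v4→v5→City: bottleneck 2, flow now 11.
Augment Plant→v2→v4→v5→City: bottleneck 9, flow now 20.
Augment Plant→v2→v4→v6→City: bottleneck 2, flow now 22.
Augment Plant→v2→v4→v7→City: bottleneck 1, flow now 23.
No augmenting path remains; maximum flow = 23.
By max-flow min-cut, the minimum cut capacity equals the max flow.
In the residual graph, reachable from Plant: {Plant, v1, v3}.
Min-cut edges: Plant→v2 (12), v1→v4 (2), v3→v6 (7), v3→v7 (2); capacity 12 + 2 + 7 + 2 = 23.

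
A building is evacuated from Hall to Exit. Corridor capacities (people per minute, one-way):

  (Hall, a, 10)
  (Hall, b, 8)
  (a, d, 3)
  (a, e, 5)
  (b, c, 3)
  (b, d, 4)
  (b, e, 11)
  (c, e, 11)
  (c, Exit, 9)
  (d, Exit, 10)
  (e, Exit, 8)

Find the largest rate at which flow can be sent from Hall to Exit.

16

Augment Hall→a→d→Exit: bottleneck 3, flow now 3.
Augment Hall→a→e→Exit: bottleneck 5, flow now 8.
Augment Hall→b→c→Exit: bottleneck 3, flow now 11.
Augment Hall→b→d→Exit: bottleneck 4, flow now 15.
Augment Hall→b→e→Exit: bottleneck 1, flow now 16.
No augmenting path remains; maximum flow = 16.
In the residual graph, reachable from Hall: {Hall, a}.
Min-cut edges: Hall→b (8), a→d (3), a→e (5); capacity 8 + 3 + 5 = 16.
This cut is saturated, so no flow can exceed 16.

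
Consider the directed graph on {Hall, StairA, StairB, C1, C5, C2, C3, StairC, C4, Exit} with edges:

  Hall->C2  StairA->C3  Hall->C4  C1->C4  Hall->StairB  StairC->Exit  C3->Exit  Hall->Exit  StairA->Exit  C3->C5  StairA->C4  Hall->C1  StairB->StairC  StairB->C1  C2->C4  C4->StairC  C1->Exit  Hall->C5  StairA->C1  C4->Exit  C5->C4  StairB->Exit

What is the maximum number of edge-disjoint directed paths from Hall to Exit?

5

Assign every edge capacity 1; by Menger, the answer equals the max flow.
Path Hall→Exit (+1); total 1.
Path Hall→StairB→Exit (+1); total 2.
Path Hall→C1→Exit (+1); total 3.
Path Hall→C4→Exit (+1); total 4.
Path Hall→C5→C4→StairC→Exit (+1); total 5.
No residual Hall→Exit path; max flow = 5.
Certifying cut of size 5: {C4→Exit, C4→StairC, Hall→C1, Hall→Exit, Hall→StairB}.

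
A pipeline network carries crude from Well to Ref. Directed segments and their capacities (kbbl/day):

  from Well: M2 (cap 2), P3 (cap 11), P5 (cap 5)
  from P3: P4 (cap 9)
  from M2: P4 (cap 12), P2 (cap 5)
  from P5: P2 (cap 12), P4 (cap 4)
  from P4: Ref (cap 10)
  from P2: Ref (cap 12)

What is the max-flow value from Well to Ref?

Augment Well→P3→P4→Ref: bottleneck 9, flow now 9.
Augment Well→M2→P4→Ref: bottleneck 1, flow now 10.
Augment Well→M2→P2→Ref: bottleneck 1, flow now 11.
Augment Well→P5→P2→Ref: bottleneck 5, flow now 16.
No augmenting path remains; maximum flow = 16.
In the residual graph, reachable from Well: {Well, P3}.
Min-cut edges: Well→M2 (2), Well→P5 (5), P3→P4 (9); capacity 2 + 5 + 9 = 16.
This cut is saturated, so no flow can exceed 16.

16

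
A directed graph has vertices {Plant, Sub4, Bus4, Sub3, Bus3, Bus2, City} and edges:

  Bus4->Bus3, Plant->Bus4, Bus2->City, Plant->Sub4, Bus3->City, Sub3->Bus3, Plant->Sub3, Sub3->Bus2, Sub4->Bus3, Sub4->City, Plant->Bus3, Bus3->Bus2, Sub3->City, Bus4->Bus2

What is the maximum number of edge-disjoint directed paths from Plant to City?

Assign every edge capacity 1; by Menger, the answer equals the max flow.
Path Plant→Sub4→City (+1); total 1.
Path Plant→Sub3→City (+1); total 2.
Path Plant→Bus3→City (+1); total 3.
Path Plant→Bus4→Bus2→City (+1); total 4.
No residual Plant→City path; max flow = 4.
Certifying cut of size 4: {Plant→Bus3, Plant→Bus4, Plant→Sub3, Plant→Sub4}.

4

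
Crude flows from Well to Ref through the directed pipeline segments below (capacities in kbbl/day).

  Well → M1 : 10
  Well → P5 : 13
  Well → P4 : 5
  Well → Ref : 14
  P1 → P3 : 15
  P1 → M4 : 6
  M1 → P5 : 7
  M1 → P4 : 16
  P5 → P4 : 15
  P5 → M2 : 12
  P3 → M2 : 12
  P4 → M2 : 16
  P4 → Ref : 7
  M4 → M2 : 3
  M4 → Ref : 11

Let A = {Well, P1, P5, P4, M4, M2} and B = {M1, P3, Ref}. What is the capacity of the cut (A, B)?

Edges leaving {Well, P1, P5, P4, M4, M2}: Well→M1 (10), Well→Ref (14), P1→P3 (15), P4→Ref (7), M4→Ref (11).
Cut capacity = 10 + 14 + 15 + 7 + 11 = 57.

57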